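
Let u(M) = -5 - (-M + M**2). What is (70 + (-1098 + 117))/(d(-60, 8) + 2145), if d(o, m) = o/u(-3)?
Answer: -15487/36525 ≈ -0.42401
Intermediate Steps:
u(M) = -5 + M - M**2 (u(M) = -5 - (M**2 - M) = -5 + (M - M**2) = -5 + M - M**2)
d(o, m) = -o/17 (d(o, m) = o/(-5 - 3 - 1*(-3)**2) = o/(-5 - 3 - 1*9) = o/(-5 - 3 - 9) = o/(-17) = o*(-1/17) = -o/17)
(70 + (-1098 + 117))/(d(-60, 8) + 2145) = (70 + (-1098 + 117))/(-1/17*(-60) + 2145) = (70 - 981)/(60/17 + 2145) = -911/36525/17 = -911*17/36525 = -15487/36525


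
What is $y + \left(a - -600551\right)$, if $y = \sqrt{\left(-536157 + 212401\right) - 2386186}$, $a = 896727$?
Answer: $1497278 + i \sqrt{2709942} \approx 1.4973 \cdot 10^{6} + 1646.2 i$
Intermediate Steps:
$y = i \sqrt{2709942}$ ($y = \sqrt{-323756 - 2386186} = \sqrt{-2709942} = i \sqrt{2709942} \approx 1646.2 i$)
$y + \left(a - -600551\right) = i \sqrt{2709942} + \left(896727 - -600551\right) = i \sqrt{2709942} + \left(896727 + 600551\right) = i \sqrt{2709942} + 1497278 = 1497278 + i \sqrt{2709942}$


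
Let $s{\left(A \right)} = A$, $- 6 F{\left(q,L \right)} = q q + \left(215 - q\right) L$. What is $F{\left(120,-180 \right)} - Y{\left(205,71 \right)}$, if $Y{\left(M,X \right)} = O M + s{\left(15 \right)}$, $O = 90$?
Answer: $-18015$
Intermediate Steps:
$F{\left(q,L \right)} = - \frac{q^{2}}{6} - \frac{L \left(215 - q\right)}{6}$ ($F{\left(q,L \right)} = - \frac{q q + \left(215 - q\right) L}{6} = - \frac{q^{2} + L \left(215 - q\right)}{6} = - \frac{q^{2}}{6} - \frac{L \left(215 - q\right)}{6}$)
$Y{\left(M,X \right)} = 15 + 90 M$ ($Y{\left(M,X \right)} = 90 M + 15 = 15 + 90 M$)
$F{\left(120,-180 \right)} - Y{\left(205,71 \right)} = \left(\left(- \frac{215}{6}\right) \left(-180\right) - \frac{120^{2}}{6} + \frac{1}{6} \left(-180\right) 120\right) - \left(15 + 90 \cdot 205\right) = \left(6450 - 2400 - 3600\right) - \left(15 + 18450\right) = \left(6450 - 2400 - 3600\right) - 18465 = 450 - 18465 = -18015$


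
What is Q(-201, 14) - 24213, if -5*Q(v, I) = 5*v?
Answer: -24012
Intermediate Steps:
Q(v, I) = -v
Q(-201, 14) - 24213 = -1*(-201) - 24213 = 201 - 24213 = -24012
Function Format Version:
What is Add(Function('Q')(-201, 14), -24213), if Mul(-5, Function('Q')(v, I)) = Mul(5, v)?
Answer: -24012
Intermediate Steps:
Function('Q')(v, I) = Mul(-1, v) (Function('Q')(v, I) = Mul(Rational(-1, 5), Mul(5, v)) = Mul(-1, v))
Add(Function('Q')(-201, 14), -24213) = Add(Mul(-1, -201), -24213) = Add(201, -24213) = -24012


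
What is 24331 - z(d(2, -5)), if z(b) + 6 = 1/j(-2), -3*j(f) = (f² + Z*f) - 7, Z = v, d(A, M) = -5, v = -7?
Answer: 267710/11 ≈ 24337.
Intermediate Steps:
Z = -7
j(f) = 7/3 - f²/3 + 7*f/3 (j(f) = -((f² - 7*f) - 7)/3 = -(-7 + f² - 7*f)/3 = 7/3 - f²/3 + 7*f/3)
z(b) = -69/11 (z(b) = -6 + 1/(7/3 - ⅓*(-2)² + (7/3)*(-2)) = -6 + 1/(7/3 - ⅓*4 - 14/3) = -6 + 1/(7/3 - 4/3 - 14/3) = -6 + 1/(-11/3) = -6 - 3/11 = -69/11)
24331 - z(d(2, -5)) = 24331 - 1*(-69/11) = 24331 + 69/11 = 267710/11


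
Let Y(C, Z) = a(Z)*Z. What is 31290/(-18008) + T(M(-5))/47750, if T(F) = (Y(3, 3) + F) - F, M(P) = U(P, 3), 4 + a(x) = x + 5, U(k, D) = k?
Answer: -373470351/214970500 ≈ -1.7373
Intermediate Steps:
a(x) = 1 + x (a(x) = -4 + (x + 5) = -4 + (5 + x) = 1 + x)
Y(C, Z) = Z*(1 + Z) (Y(C, Z) = (1 + Z)*Z = Z*(1 + Z))
M(P) = P
T(F) = 12 (T(F) = (3*(1 + 3) + F) - F = (3*4 + F) - F = (12 + F) - F = 12)
31290/(-18008) + T(M(-5))/47750 = 31290/(-18008) + 12/47750 = 31290*(-1/18008) + 12*(1/47750) = -15645/9004 + 6/23875 = -373470351/214970500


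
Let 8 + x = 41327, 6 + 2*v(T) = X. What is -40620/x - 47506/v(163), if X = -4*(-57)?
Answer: -218601026/509601 ≈ -428.96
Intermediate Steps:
X = 228
v(T) = 111 (v(T) = -3 + (½)*228 = -3 + 114 = 111)
x = 41319 (x = -8 + 41327 = 41319)
-40620/x - 47506/v(163) = -40620/41319 - 47506/111 = -40620*1/41319 - 47506*1/111 = -13540/13773 - 47506/111 = -218601026/509601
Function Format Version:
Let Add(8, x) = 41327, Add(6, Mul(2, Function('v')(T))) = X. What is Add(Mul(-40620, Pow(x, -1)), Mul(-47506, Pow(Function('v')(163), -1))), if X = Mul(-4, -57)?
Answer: Rational(-218601026, 509601) ≈ -428.96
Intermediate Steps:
X = 228
Function('v')(T) = 111 (Function('v')(T) = Add(-3, Mul(Rational(1, 2), 228)) = Add(-3, 114) = 111)
x = 41319 (x = Add(-8, 41327) = 41319)
Add(Mul(-40620, Pow(x, -1)), Mul(-47506, Pow(Function('v')(163), -1))) = Add(Mul(-40620, Pow(41319, -1)), Mul(-47506, Pow(111, -1))) = Add(Mul(-40620, Rational(1, 41319)), Mul(-47506, Rational(1, 111))) = Add(Rational(-13540, 13773), Rational(-47506, 111)) = Rational(-218601026, 509601)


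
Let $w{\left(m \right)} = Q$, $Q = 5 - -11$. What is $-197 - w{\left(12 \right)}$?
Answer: $-213$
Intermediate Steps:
$Q = 16$ ($Q = 5 + 11 = 16$)
$w{\left(m \right)} = 16$
$-197 - w{\left(12 \right)} = -197 - 16 = -213$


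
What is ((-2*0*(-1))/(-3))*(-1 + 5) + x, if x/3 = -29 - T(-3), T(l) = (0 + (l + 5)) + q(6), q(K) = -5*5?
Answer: -18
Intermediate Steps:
q(K) = -25
T(l) = -20 + l (T(l) = (0 + (l + 5)) - 25 = (0 + (5 + l)) - 25 = (5 + l) - 25 = -20 + l)
x = -18 (x = 3*(-29 - (-20 - 3)) = 3*(-29 - 1*(-23)) = 3*(-29 + 23) = 3*(-6) = -18)
((-2*0*(-1))/(-3))*(-1 + 5) + x = ((-2*0*(-1))/(-3))*(-1 + 5) - 18 = ((0*(-1))*(-⅓))*4 - 18 = (0*(-⅓))*4 - 18 = 0*4 - 18 = 0 - 18 = -18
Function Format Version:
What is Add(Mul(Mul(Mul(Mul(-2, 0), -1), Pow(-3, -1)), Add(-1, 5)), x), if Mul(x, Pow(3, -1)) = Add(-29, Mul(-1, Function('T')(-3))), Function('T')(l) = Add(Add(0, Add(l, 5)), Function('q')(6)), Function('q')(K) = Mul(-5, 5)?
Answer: -18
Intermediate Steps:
Function('q')(K) = -25
Function('T')(l) = Add(-20, l) (Function('T')(l) = Add(Add(0, Add(l, 5)), -25) = Add(Add(0, Add(5, l)), -25) = Add(Add(5, l), -25) = Add(-20, l))
x = -18 (x = Mul(3, Add(-29, Mul(-1, Add(-20, -3)))) = Mul(3, Add(-29, Mul(-1, -23))) = Mul(3, Add(-29, 23)) = Mul(3, -6) = -18)
Add(Mul(Mul(Mul(Mul(-2, 0), -1), Pow(-3, -1)), Add(-1, 5)), x) = Add(Mul(Mul(Mul(Mul(-2, 0), -1), Pow(-3, -1)), Add(-1, 5)), -18) = Add(Mul(Mul(Mul(0, -1), Rational(-1, 3)), 4), -18) = Add(Mul(Mul(0, Rational(-1, 3)), 4), -18) = Add(Mul(0, 4), -18) = Add(0, -18) = -18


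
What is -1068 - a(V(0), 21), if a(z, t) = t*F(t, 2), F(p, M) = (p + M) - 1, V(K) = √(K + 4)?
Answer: -1530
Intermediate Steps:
V(K) = √(4 + K)
F(p, M) = -1 + M + p (F(p, M) = (M + p) - 1 = -1 + M + p)
a(z, t) = t*(1 + t) (a(z, t) = t*(-1 + 2 + t) = t*(1 + t))
-1068 - a(V(0), 21) = -1068 - 21*(1 + 21) = -1068 - 21*22 = -1068 - 1*462 = -1068 - 462 = -1530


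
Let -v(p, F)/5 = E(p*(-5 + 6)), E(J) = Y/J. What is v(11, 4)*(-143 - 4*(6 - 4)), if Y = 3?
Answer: 2265/11 ≈ 205.91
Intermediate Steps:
E(J) = 3/J
v(p, F) = -15/p (v(p, F) = -15/(p*(-5 + 6)) = -15/(p*1) = -15/p)
v(11, 4)*(-143 - 4*(6 - 4)) = (-15/11)*(-143 - 4*(6 - 4)) = (-15*1/11)*(-143 - 4*2) = -15*(-143 - 8)/11 = -15/11*(-151) = 2265/11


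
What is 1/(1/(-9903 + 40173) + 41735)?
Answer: 30270/1263318451 ≈ 2.3961e-5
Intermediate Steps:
1/(1/(-9903 + 40173) + 41735) = 1/(1/30270 + 41735) = 1/(1263318451/30270) = 30270/1263318451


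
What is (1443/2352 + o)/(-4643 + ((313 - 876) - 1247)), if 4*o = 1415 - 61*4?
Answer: -229997/5059152 ≈ -0.045462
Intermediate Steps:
o = 1171/4 (o = (1415 - 61*4)/4 = (1415 - 244)/4 = (¼)*1171 = 1171/4 ≈ 292.75)
(1443/2352 + o)/(-4643 + ((313 - 876) - 1247)) = (1443/2352 + 1171/4)/(-4643 + ((313 - 876) - 1247)) = (1443*(1/2352) + 1171/4)/(-4643 + (-563 - 1247)) = (481/784 + 1171/4)/(-4643 - 1810) = (229997/784)/(-6453) = (229997/784)*(-1/6453) = -229997/5059152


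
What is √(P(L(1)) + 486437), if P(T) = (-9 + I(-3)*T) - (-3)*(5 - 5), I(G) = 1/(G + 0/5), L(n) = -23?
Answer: √4377921/3 ≈ 697.45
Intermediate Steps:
I(G) = 1/G (I(G) = 1/(G + 0*(⅕)) = 1/(G + 0) = 1/G)
P(T) = -9 - T/3 (P(T) = (-9 + T/(-3)) - (-3)*(5 - 5) = (-9 - T/3) - (-3)*0 = (-9 - T/3) - 1*0 = (-9 - T/3) + 0 = -9 - T/3)
√(P(L(1)) + 486437) = √((-9 - ⅓*(-23)) + 486437) = √((-9 + 23/3) + 486437) = √(-4/3 + 486437) = √(1459307/3) = √4377921/3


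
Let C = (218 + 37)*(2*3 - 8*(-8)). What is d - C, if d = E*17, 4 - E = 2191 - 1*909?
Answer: -39576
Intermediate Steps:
E = -1278 (E = 4 - (2191 - 1*909) = 4 - (2191 - 909) = 4 - 1*1282 = 4 - 1282 = -1278)
C = 17850 (C = 255*(6 + 64) = 255*70 = 17850)
d = -21726 (d = -1278*17 = -21726)
d - C = -21726 - 1*17850 = -21726 - 17850 = -39576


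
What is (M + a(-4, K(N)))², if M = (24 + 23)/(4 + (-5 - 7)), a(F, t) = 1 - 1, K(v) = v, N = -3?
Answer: 2209/64 ≈ 34.516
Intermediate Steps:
a(F, t) = 0
M = -47/8 (M = 47/(4 - 12) = 47/(-8) = 47*(-⅛) = -47/8 ≈ -5.8750)
(M + a(-4, K(N)))² = (-47/8 + 0)² = (-47/8)² = 2209/64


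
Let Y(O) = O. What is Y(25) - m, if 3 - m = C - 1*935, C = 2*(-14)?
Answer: -941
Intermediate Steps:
C = -28
m = 966 (m = 3 - (-28 - 1*935) = 3 - (-28 - 935) = 3 - 1*(-963) = 3 + 963 = 966)
Y(25) - m = 25 - 1*966 = 25 - 966 = -941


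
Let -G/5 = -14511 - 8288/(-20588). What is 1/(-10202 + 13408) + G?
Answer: 1197217306497/16501282 ≈ 72553.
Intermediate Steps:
G = 373430225/5147 (G = -5*(-14511 - 8288/(-20588)) = -5*(-14511 - 8288*(-1/20588)) = -5*(-14511 + 2072/5147) = -5*(-74686045/5147) = 373430225/5147 ≈ 72553.)
1/(-10202 + 13408) + G = 1/(-10202 + 13408) + 373430225/5147 = 1/3206 + 373430225/5147 = 1197217306497/16501282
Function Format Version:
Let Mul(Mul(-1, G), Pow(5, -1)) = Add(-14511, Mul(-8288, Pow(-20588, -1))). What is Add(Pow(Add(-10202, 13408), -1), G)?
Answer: Rational(1197217306497, 16501282) ≈ 72553.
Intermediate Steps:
G = Rational(373430225, 5147) (G = Mul(-5, Add(-14511, Mul(-8288, Pow(-20588, -1)))) = Mul(-5, Add(-14511, Mul(-8288, Rational(-1, 20588)))) = Mul(-5, Add(-14511, Rational(2072, 5147))) = Mul(-5, Rational(-74686045, 5147)) = Rational(373430225, 5147) ≈ 72553.)
Add(Pow(Add(-10202, 13408), -1), G) = Add(Pow(Add(-10202, 13408), -1), Rational(373430225, 5147)) = Add(Pow(3206, -1), Rational(373430225, 5147)) = Add(Rational(1, 3206), Rational(373430225, 5147)) = Rational(1197217306497, 16501282)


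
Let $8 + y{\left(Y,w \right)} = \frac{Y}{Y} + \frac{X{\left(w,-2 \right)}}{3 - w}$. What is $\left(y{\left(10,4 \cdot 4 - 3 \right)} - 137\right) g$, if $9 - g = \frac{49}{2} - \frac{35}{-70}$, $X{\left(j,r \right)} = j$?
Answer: $\frac{11624}{5} \approx 2324.8$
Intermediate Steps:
$y{\left(Y,w \right)} = -7 + \frac{w}{3 - w}$ ($y{\left(Y,w \right)} = -8 + \left(\frac{Y}{Y} + \frac{w}{3 - w}\right) = -8 + \left(1 + \frac{w}{3 - w}\right) = -7 + \frac{w}{3 - w}$)
$g = -16$ ($g = 9 - \left(\frac{49}{2} - \frac{35}{-70}\right) = 9 - \left(49 \cdot \frac{1}{2} - - \frac{1}{2}\right) = 9 - \left(\frac{49}{2} + \frac{1}{2}\right) = 9 - 25 = -16$)
$\left(y{\left(10,4 \cdot 4 - 3 \right)} - 137\right) g = \left(\frac{21 - 8 \left(4 \cdot 4 - 3\right)}{-3 + \left(4 \cdot 4 - 3\right)} - 137\right) \left(-16\right) = \left(\frac{21 - 8 \left(16 - 3\right)}{-3 + \left(16 - 3\right)} - 137\right) \left(-16\right) = \left(\frac{21 - 104}{-3 + 13} - 137\right) \left(-16\right) = \left(\frac{21 - 104}{10} - 137\right) \left(-16\right) = \left(\frac{1}{10} \left(-83\right) - 137\right) \left(-16\right) = \left(- \frac{83}{10} - 137\right) \left(-16\right) = \left(- \frac{1453}{10}\right) \left(-16\right) = \frac{11624}{5}$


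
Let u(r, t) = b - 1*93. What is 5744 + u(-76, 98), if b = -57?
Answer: 5594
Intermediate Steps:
u(r, t) = -150 (u(r, t) = -57 - 1*93 = -57 - 93 = -150)
5744 + u(-76, 98) = 5744 - 150 = 5594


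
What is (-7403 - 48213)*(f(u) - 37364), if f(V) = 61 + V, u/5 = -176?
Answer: 2123585728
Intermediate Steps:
u = -880 (u = 5*(-176) = -880)
(-7403 - 48213)*(f(u) - 37364) = (-7403 - 48213)*((61 - 880) - 37364) = -55616*(-819 - 37364) = -55616*(-38183) = 2123585728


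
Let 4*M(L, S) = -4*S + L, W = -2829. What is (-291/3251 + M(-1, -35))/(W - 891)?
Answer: -90145/9674976 ≈ -0.0093173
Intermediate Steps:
M(L, S) = -S + L/4 (M(L, S) = (-4*S + L)/4 = (L - 4*S)/4 = -S + L/4)
(-291/3251 + M(-1, -35))/(W - 891) = (-291/3251 + (-1*(-35) + (¼)*(-1)))/(-2829 - 891) = (-291*1/3251 + (35 - ¼))/(-3720) = (-291/3251 + 139/4)*(-1/3720) = (450725/13004)*(-1/3720) = -90145/9674976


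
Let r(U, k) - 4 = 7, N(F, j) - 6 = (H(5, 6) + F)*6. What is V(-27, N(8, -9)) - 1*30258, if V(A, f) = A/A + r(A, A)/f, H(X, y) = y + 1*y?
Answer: -3812371/126 ≈ -30257.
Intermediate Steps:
H(X, y) = 2*y (H(X, y) = y + y = 2*y)
N(F, j) = 78 + 6*F (N(F, j) = 6 + (2*6 + F)*6 = 6 + (12 + F)*6 = 6 + (72 + 6*F) = 78 + 6*F)
r(U, k) = 11 (r(U, k) = 4 + 7 = 11)
V(A, f) = 1 + 11/f (V(A, f) = A/A + 11/f = 1 + 11/f)
V(-27, N(8, -9)) - 1*30258 = (11 + (78 + 6*8))/(78 + 6*8) - 1*30258 = (11 + (78 + 48))/(78 + 48) - 30258 = (11 + 126)/126 - 30258 = (1/126)*137 - 30258 = 137/126 - 30258 = -3812371/126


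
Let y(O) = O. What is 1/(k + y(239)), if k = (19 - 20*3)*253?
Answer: -1/10134 ≈ -9.8678e-5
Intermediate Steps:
k = -10373 (k = (19 - 60)*253 = -41*253 = -10373)
1/(k + y(239)) = 1/(-10373 + 239) = 1/(-10134) = -1/10134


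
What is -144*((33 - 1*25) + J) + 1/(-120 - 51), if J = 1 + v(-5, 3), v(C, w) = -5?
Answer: -98497/171 ≈ -576.01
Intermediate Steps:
J = -4 (J = 1 - 5 = -4)
-144*((33 - 1*25) + J) + 1/(-120 - 51) = -144*((33 - 1*25) - 4) + 1/(-120 - 51) = -144*((33 - 25) - 4) + 1/(-171) = -144*(8 - 4) - 1/171 = -144*4 - 1/171 = -576 - 1/171 = -98497/171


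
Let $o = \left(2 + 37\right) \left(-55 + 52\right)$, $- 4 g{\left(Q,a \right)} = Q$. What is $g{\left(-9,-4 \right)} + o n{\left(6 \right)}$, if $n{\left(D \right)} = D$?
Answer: $- \frac{2799}{4} \approx -699.75$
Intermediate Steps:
$g{\left(Q,a \right)} = - \frac{Q}{4}$
$o = -117$ ($o = 39 \left(-3\right) = -117$)
$g{\left(-9,-4 \right)} + o n{\left(6 \right)} = \left(- \frac{1}{4}\right) \left(-9\right) - 702 = \frac{9}{4} - 702 = - \frac{2799}{4}$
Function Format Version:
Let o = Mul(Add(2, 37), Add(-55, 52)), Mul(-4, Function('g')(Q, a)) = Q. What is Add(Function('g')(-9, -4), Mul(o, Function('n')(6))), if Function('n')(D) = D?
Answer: Rational(-2799, 4) ≈ -699.75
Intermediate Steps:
Function('g')(Q, a) = Mul(Rational(-1, 4), Q)
o = -117 (o = Mul(39, -3) = -117)
Add(Function('g')(-9, -4), Mul(o, Function('n')(6))) = Add(Mul(Rational(-1, 4), -9), Mul(-117, 6)) = Add(Rational(9, 4), -702) = Rational(-2799, 4)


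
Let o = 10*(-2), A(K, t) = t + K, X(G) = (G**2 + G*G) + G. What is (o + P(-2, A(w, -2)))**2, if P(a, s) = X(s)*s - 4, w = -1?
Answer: 4761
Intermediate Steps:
X(G) = G + 2*G**2 (X(G) = (G**2 + G**2) + G = 2*G**2 + G = G + 2*G**2)
A(K, t) = K + t
o = -20
P(a, s) = -4 + s**2*(1 + 2*s) (P(a, s) = (s*(1 + 2*s))*s - 4 = s**2*(1 + 2*s) - 4 = -4 + s**2*(1 + 2*s))
(o + P(-2, A(w, -2)))**2 = (-20 + (-4 + (-1 - 2)**2*(1 + 2*(-1 - 2))))**2 = (-20 + (-4 + (-3)**2*(1 + 2*(-3))))**2 = (-20 + (-4 + 9*(1 - 6)))**2 = (-20 + (-4 + 9*(-5)))**2 = (-20 + (-4 - 45))**2 = (-20 - 49)**2 = (-69)**2 = 4761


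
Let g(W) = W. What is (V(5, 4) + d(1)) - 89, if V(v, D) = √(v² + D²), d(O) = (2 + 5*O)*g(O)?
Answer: -82 + √41 ≈ -75.597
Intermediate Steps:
d(O) = O*(2 + 5*O) (d(O) = (2 + 5*O)*O = O*(2 + 5*O))
V(v, D) = √(D² + v²)
(V(5, 4) + d(1)) - 89 = (√(4² + 5²) + 1*(2 + 5*1)) - 89 = (√(16 + 25) + 1*(2 + 5)) - 89 = (√41 + 1*7) - 89 = (√41 + 7) - 89 = (7 + √41) - 89 = -82 + √41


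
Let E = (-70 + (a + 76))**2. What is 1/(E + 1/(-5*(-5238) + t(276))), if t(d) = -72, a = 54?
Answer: 26118/94024801 ≈ 0.00027778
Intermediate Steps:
E = 3600 (E = (-70 + (54 + 76))**2 = (-70 + 130)**2 = 60**2 = 3600)
1/(E + 1/(-5*(-5238) + t(276))) = 1/(3600 + 1/(-5*(-5238) - 72)) = 1/(3600 + 1/(26190 - 72)) = 1/(3600 + 1/26118) = 1/(94024801/26118) = 26118/94024801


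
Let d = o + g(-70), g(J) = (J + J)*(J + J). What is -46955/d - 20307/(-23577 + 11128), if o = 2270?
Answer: -28085741/54451926 ≈ -0.51579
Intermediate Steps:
g(J) = 4*J**2 (g(J) = (2*J)*(2*J) = 4*J**2)
d = 21870 (d = 2270 + 4*(-70)**2 = 2270 + 4*4900 = 2270 + 19600 = 21870)
-46955/d - 20307/(-23577 + 11128) = -46955/21870 - 20307/(-23577 + 11128) = -46955*1/21870 - 20307/(-12449) = -9391/4374 - 20307*(-1/12449) = -9391/4374 + 20307/12449 = -28085741/54451926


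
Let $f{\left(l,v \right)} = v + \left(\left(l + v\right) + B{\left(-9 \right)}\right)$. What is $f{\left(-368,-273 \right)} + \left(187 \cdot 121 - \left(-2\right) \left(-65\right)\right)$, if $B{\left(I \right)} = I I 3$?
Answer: $21826$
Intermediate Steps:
$B{\left(I \right)} = 3 I^{2}$ ($B{\left(I \right)} = I^{2} \cdot 3 = 3 I^{2}$)
$f{\left(l,v \right)} = 243 + l + 2 v$ ($f{\left(l,v \right)} = v + \left(\left(l + v\right) + 3 \left(-9\right)^{2}\right) = v + \left(\left(l + v\right) + 3 \cdot 81\right) = v + \left(\left(l + v\right) + 243\right) = v + \left(243 + l + v\right) = 243 + l + 2 v$)
$f{\left(-368,-273 \right)} + \left(187 \cdot 121 - \left(-2\right) \left(-65\right)\right) = \left(243 - 368 + 2 \left(-273\right)\right) + \left(187 \cdot 121 - \left(-2\right) \left(-65\right)\right) = \left(243 - 368 - 546\right) + \left(22627 - 130\right) = -671 + \left(22627 - 130\right) = -671 + 22497 = 21826$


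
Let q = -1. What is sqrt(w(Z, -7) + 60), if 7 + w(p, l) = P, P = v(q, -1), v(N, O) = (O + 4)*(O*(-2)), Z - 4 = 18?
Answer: sqrt(59) ≈ 7.6811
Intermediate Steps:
Z = 22 (Z = 4 + 18 = 22)
v(N, O) = -2*O*(4 + O) (v(N, O) = (4 + O)*(-2*O) = -2*O*(4 + O))
P = 6 (P = -2*(-1)*(4 - 1) = -2*(-1)*3 = 6)
w(p, l) = -1 (w(p, l) = -7 + 6 = -1)
sqrt(w(Z, -7) + 60) = sqrt(-1 + 60) = sqrt(59)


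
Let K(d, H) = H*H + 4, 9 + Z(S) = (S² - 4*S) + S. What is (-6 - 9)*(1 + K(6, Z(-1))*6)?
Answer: -2625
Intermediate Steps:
Z(S) = -9 + S² - 3*S (Z(S) = -9 + ((S² - 4*S) + S) = -9 + (S² - 3*S) = -9 + S² - 3*S)
K(d, H) = 4 + H² (K(d, H) = H² + 4 = 4 + H²)
(-6 - 9)*(1 + K(6, Z(-1))*6) = (-6 - 9)*(1 + (4 + (-9 + (-1)² - 3*(-1))²)*6) = -15*(1 + (4 + (-9 + 1 + 3)²)*6) = -15*(1 + (4 + (-5)²)*6) = -15*(1 + (4 + 25)*6) = -15*(1 + 29*6) = -15*(1 + 174) = -15*175 = -2625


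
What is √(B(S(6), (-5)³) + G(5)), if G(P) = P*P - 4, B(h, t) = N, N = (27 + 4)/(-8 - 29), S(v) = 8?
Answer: √27602/37 ≈ 4.4902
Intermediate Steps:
N = -31/37 (N = 31/(-37) = 31*(-1/37) = -31/37 ≈ -0.83784)
B(h, t) = -31/37
G(P) = -4 + P² (G(P) = P² - 4 = -4 + P²)
√(B(S(6), (-5)³) + G(5)) = √(-31/37 + (-4 + 5²)) = √(-31/37 + (-4 + 25)) = √(-31/37 + 21) = √(746/37) = √27602/37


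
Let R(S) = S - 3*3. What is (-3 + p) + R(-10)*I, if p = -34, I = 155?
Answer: -2982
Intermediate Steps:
R(S) = -9 + S (R(S) = S - 9 = -9 + S)
(-3 + p) + R(-10)*I = (-3 - 34) + (-9 - 10)*155 = -37 - 19*155 = -37 - 2945 = -2982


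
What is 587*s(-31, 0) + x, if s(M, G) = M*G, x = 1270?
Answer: 1270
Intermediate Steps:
s(M, G) = G*M
587*s(-31, 0) + x = 587*(0*(-31)) + 1270 = 587*0 + 1270 = 0 + 1270 = 1270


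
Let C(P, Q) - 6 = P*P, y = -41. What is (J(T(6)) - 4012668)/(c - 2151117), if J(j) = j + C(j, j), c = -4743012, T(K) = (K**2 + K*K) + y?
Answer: 4011670/6894129 ≈ 0.58190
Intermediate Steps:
C(P, Q) = 6 + P**2 (C(P, Q) = 6 + P*P = 6 + P**2)
T(K) = -41 + 2*K**2 (T(K) = (K**2 + K*K) - 41 = (K**2 + K**2) - 41 = 2*K**2 - 41 = -41 + 2*K**2)
J(j) = 6 + j + j**2 (J(j) = j + (6 + j**2) = 6 + j + j**2)
(J(T(6)) - 4012668)/(c - 2151117) = ((6 + (-41 + 2*6**2) + (-41 + 2*6**2)**2) - 4012668)/(-4743012 - 2151117) = ((6 + (-41 + 2*36) + (-41 + 2*36)**2) - 4012668)/(-6894129) = ((6 + (-41 + 72) + (-41 + 72)**2) - 4012668)*(-1/6894129) = ((6 + 31 + 31**2) - 4012668)*(-1/6894129) = ((6 + 31 + 961) - 4012668)*(-1/6894129) = (998 - 4012668)*(-1/6894129) = -4011670*(-1/6894129) = 4011670/6894129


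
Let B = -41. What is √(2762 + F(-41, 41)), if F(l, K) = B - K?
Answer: 2*√670 ≈ 51.769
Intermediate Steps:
F(l, K) = -41 - K
√(2762 + F(-41, 41)) = √(2762 + (-41 - 1*41)) = √(2762 + (-41 - 41)) = √(2762 - 82) = √2680 = 2*√670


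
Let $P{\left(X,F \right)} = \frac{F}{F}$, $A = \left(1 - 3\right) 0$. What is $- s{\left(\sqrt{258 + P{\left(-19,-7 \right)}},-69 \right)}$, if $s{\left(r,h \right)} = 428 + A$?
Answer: $-428$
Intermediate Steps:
$A = 0$ ($A = \left(-2\right) 0 = 0$)
$P{\left(X,F \right)} = 1$
$s{\left(r,h \right)} = 428$ ($s{\left(r,h \right)} = 428 + 0 = 428$)
$- s{\left(\sqrt{258 + P{\left(-19,-7 \right)}},-69 \right)} = \left(-1\right) 428 = -428$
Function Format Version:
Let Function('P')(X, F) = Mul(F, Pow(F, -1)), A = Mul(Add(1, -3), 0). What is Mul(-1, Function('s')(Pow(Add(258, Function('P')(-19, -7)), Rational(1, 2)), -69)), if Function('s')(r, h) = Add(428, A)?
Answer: -428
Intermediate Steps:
A = 0 (A = Mul(-2, 0) = 0)
Function('P')(X, F) = 1
Function('s')(r, h) = 428 (Function('s')(r, h) = Add(428, 0) = 428)
Mul(-1, Function('s')(Pow(Add(258, Function('P')(-19, -7)), Rational(1, 2)), -69)) = Mul(-1, 428) = -428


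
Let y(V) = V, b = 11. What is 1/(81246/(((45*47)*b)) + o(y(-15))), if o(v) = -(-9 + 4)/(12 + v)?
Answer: 235/429 ≈ 0.54779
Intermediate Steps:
o(v) = 5/(12 + v) (o(v) = -(-5)/(12 + v) = 5/(12 + v))
1/(81246/(((45*47)*b)) + o(y(-15))) = 1/(81246/(((45*47)*11)) + 5/(12 - 15)) = 1/(81246/((2115*11)) + 5/(-3)) = 1/(81246/23265 + 5*(-⅓)) = 1/(81246*(1/23265) - 5/3) = 1/(2462/705 - 5/3) = 1/(429/235) = 235/429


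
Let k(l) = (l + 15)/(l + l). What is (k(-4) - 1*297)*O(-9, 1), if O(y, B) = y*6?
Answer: 64449/4 ≈ 16112.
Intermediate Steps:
O(y, B) = 6*y
k(l) = (15 + l)/(2*l) (k(l) = (15 + l)/((2*l)) = (15 + l)*(1/(2*l)) = (15 + l)/(2*l))
(k(-4) - 1*297)*O(-9, 1) = ((1/2)*(15 - 4)/(-4) - 1*297)*(6*(-9)) = ((1/2)*(-1/4)*11 - 297)*(-54) = (-11/8 - 297)*(-54) = -2387/8*(-54) = 64449/4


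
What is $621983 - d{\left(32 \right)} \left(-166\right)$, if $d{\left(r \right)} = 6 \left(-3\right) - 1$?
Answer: $618829$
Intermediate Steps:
$d{\left(r \right)} = -19$ ($d{\left(r \right)} = -18 - 1 = -19$)
$621983 - d{\left(32 \right)} \left(-166\right) = 621983 - \left(-19\right) \left(-166\right) = 621983 - 3154 = 618829$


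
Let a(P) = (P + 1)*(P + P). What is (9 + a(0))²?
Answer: 81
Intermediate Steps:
a(P) = 2*P*(1 + P) (a(P) = (1 + P)*(2*P) = 2*P*(1 + P))
(9 + a(0))² = (9 + 2*0*(1 + 0))² = (9 + 2*0*1)² = (9 + 0)² = 9² = 81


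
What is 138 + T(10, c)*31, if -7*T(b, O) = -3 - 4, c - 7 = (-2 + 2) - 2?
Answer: 169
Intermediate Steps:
c = 5 (c = 7 + ((-2 + 2) - 2) = 7 + (0 - 2) = 7 - 2 = 5)
T(b, O) = 1 (T(b, O) = -(-3 - 4)/7 = -⅐*(-7) = 1)
138 + T(10, c)*31 = 138 + 1*31 = 138 + 31 = 169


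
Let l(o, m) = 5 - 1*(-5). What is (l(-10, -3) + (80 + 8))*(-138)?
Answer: -13524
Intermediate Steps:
l(o, m) = 10 (l(o, m) = 5 + 5 = 10)
(l(-10, -3) + (80 + 8))*(-138) = (10 + (80 + 8))*(-138) = (10 + 88)*(-138) = 98*(-138) = -13524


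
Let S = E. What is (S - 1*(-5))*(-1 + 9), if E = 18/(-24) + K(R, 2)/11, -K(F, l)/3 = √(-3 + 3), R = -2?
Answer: 34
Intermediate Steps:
K(F, l) = 0 (K(F, l) = -3*√(-3 + 3) = -3*√0 = -3*0 = 0)
E = -¾ (E = 18/(-24) + 0/11 = 18*(-1/24) + 0*(1/11) = -¾ + 0 = -¾ ≈ -0.75000)
S = -¾ ≈ -0.75000
(S - 1*(-5))*(-1 + 9) = (-¾ - 1*(-5))*(-1 + 9) = (-¾ + 5)*8 = (17/4)*8 = 34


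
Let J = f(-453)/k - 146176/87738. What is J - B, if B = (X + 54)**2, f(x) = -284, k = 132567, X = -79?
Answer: -404937788063/646175747 ≈ -626.67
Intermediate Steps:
B = 625 (B = (-79 + 54)**2 = (-25)**2 = 625)
J = -1077946188/646175747 (J = -284/132567 - 146176/87738 = -284*1/132567 - 146176*1/87738 = -284/132567 - 73088/43869 = -1077946188/646175747 ≈ -1.6682)
J - B = -1077946188/646175747 - 1*625 = -1077946188/646175747 - 625 = -404937788063/646175747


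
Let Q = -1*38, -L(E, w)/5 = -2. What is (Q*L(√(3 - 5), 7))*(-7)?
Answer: 2660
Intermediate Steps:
L(E, w) = 10 (L(E, w) = -5*(-2) = 10)
Q = -38
(Q*L(√(3 - 5), 7))*(-7) = -38*10*(-7) = -380*(-7) = 2660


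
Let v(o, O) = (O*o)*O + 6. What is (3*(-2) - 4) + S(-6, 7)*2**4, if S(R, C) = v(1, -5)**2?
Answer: 15366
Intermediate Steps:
v(o, O) = 6 + o*O**2 (v(o, O) = o*O**2 + 6 = 6 + o*O**2)
S(R, C) = 961 (S(R, C) = (6 + 1*(-5)**2)**2 = (6 + 1*25)**2 = (6 + 25)**2 = 31**2 = 961)
(3*(-2) - 4) + S(-6, 7)*2**4 = (3*(-2) - 4) + 961*2**4 = (-6 - 4) + 961*16 = -10 + 15376 = 15366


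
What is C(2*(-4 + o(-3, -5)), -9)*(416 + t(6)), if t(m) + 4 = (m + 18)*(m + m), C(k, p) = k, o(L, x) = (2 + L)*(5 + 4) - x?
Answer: -11200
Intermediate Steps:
o(L, x) = 18 - x + 9*L (o(L, x) = (2 + L)*9 - x = (18 + 9*L) - x = 18 - x + 9*L)
t(m) = -4 + 2*m*(18 + m) (t(m) = -4 + (m + 18)*(m + m) = -4 + (18 + m)*(2*m) = -4 + 2*m*(18 + m))
C(2*(-4 + o(-3, -5)), -9)*(416 + t(6)) = (2*(-4 + (18 - 1*(-5) + 9*(-3))))*(416 + (-4 + 2*6² + 36*6)) = (2*(-4 + (18 + 5 - 27)))*(416 + (-4 + 2*36 + 216)) = (2*(-4 - 4))*(416 + (-4 + 72 + 216)) = (2*(-8))*(416 + 284) = -16*700 = -11200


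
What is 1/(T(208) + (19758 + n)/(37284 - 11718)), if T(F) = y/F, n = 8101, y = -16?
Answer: 332358/336601 ≈ 0.98739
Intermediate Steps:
T(F) = -16/F
1/(T(208) + (19758 + n)/(37284 - 11718)) = 1/(-16/208 + (19758 + 8101)/(37284 - 11718)) = 1/(-16*1/208 + 27859/25566) = 1/(-1/13 + 27859*(1/25566)) = 1/(-1/13 + 27859/25566) = 1/(336601/332358) = 332358/336601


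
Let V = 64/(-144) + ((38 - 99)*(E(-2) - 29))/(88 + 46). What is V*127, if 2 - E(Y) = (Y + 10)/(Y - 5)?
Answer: 12143359/8442 ≈ 1438.4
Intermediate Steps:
E(Y) = 2 - (10 + Y)/(-5 + Y) (E(Y) = 2 - (Y + 10)/(Y - 5) = 2 - (10 + Y)/(-5 + Y))
V = 95617/8442 (V = 64/(-144) + ((38 - 99)*((-20 - 2)/(-5 - 2) - 29))/(88 + 46) = 64*(-1/144) - 61*(-22/(-7) - 29)/134 = -4/9 - 61*(-1/7*(-22) - 29)*(1/134) = -4/9 - 61*(22/7 - 29)*(1/134) = -4/9 - 61*(-181/7)*(1/134) = -4/9 + (11041/7)*(1/134) = -4/9 + 11041/938 = 95617/8442 ≈ 11.326)
V*127 = (95617/8442)*127 = 12143359/8442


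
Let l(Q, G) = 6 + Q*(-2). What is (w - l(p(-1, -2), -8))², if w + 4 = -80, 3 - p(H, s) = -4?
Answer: 5776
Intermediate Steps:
p(H, s) = 7 (p(H, s) = 3 - 1*(-4) = 3 + 4 = 7)
l(Q, G) = 6 - 2*Q
w = -84 (w = -4 - 80 = -84)
(w - l(p(-1, -2), -8))² = (-84 - (6 - 2*7))² = (-84 - (6 - 14))² = (-84 - 1*(-8))² = (-84 + 8)² = (-76)² = 5776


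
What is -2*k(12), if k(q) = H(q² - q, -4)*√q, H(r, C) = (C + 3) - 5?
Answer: 24*√3 ≈ 41.569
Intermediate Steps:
H(r, C) = -2 + C (H(r, C) = (3 + C) - 5 = -2 + C)
k(q) = -6*√q (k(q) = (-2 - 4)*√q = -6*√q)
-2*k(12) = -(-12)*√12 = -(-12)*2*√3 = -(-24)*√3 = 24*√3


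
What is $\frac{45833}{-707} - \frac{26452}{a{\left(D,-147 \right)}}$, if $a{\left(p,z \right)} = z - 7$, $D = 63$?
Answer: $\frac{118809}{1111} \approx 106.94$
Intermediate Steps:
$a{\left(p,z \right)} = -7 + z$
$\frac{45833}{-707} - \frac{26452}{a{\left(D,-147 \right)}} = \frac{45833}{-707} - \frac{26452}{-7 - 147} = 45833 \left(- \frac{1}{707}\right) - \frac{26452}{-154} = - \frac{45833}{707} - - \frac{13226}{77} = - \frac{45833}{707} + \frac{13226}{77} = \frac{118809}{1111}$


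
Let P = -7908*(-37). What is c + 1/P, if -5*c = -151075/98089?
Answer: 8840886229/28700449044 ≈ 0.30804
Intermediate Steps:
P = 292596
c = 30215/98089 (c = -(-30215)/98089 = -1/5*(-151075/98089) = 30215/98089 ≈ 0.30804)
c + 1/P = 30215/98089 + 1/292596 = 8840886229/28700449044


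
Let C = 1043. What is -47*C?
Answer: -49021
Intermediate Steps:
-47*C = -47*1043 = -49021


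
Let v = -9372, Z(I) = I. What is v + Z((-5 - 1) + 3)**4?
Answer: -9291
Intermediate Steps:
v + Z((-5 - 1) + 3)**4 = -9372 + ((-5 - 1) + 3)**4 = -9372 + (-6 + 3)**4 = -9372 + (-3)**4 = -9372 + 81 = -9291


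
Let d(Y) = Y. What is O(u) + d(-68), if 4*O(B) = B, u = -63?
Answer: -335/4 ≈ -83.750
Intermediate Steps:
O(B) = B/4
O(u) + d(-68) = (¼)*(-63) - 68 = -63/4 - 68 = -335/4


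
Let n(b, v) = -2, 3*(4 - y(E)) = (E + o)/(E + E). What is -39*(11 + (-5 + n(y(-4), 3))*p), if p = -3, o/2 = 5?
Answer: -1248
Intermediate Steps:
o = 10 (o = 2*5 = 10)
y(E) = 4 - (10 + E)/(6*E) (y(E) = 4 - (E + 10)/(3*(E + E)) = 4 - (10 + E)/(3*(2*E)) = 4 - (10 + E)*1/(2*E)/3 = 4 - (10 + E)/(6*E))
-39*(11 + (-5 + n(y(-4), 3))*p) = -39*(11 + (-5 - 2)*(-3)) = -39*(11 - 7*(-3)) = -39*(11 + 21) = -39*32 = -1248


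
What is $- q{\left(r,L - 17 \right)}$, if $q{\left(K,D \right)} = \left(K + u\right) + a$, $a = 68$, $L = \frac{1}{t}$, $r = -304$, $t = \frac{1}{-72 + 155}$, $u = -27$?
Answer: $263$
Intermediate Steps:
$t = \frac{1}{83} \approx 0.012048$
$L = 83$ ($L = \frac{1}{\frac{1}{83}} = 83$)
$q{\left(K,D \right)} = 41 + K$ ($q{\left(K,D \right)} = \left(K - 27\right) + 68 = \left(-27 + K\right) + 68 = 41 + K$)
$- q{\left(r,L - 17 \right)} = - (41 - 304) = \left(-1\right) \left(-263\right) = 263$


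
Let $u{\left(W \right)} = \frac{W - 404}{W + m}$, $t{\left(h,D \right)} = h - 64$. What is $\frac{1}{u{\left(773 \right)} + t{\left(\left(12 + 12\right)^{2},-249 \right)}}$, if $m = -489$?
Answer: $\frac{284}{145777} \approx 0.0019482$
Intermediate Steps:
$t{\left(h,D \right)} = -64 + h$ ($t{\left(h,D \right)} = h - 64 = -64 + h$)
$u{\left(W \right)} = \frac{-404 + W}{-489 + W}$ ($u{\left(W \right)} = \frac{W - 404}{W - 489} = \frac{-404 + W}{-489 + W}$)
$\frac{1}{u{\left(773 \right)} + t{\left(\left(12 + 12\right)^{2},-249 \right)}} = \frac{1}{\frac{-404 + 773}{-489 + 773} - \left(64 - \left(12 + 12\right)^{2}\right)} = \frac{1}{\frac{1}{284} \cdot 369 - \left(64 - 24^{2}\right)} = \frac{1}{\frac{1}{284} \cdot 369 + \left(-64 + 576\right)} = \frac{1}{\frac{369}{284} + 512} = \frac{1}{\frac{145777}{284}} = \frac{284}{145777}$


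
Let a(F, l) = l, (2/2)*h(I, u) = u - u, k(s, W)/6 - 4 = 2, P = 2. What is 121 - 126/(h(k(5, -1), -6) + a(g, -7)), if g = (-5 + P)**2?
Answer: 139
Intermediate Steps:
k(s, W) = 36 (k(s, W) = 24 + 6*2 = 24 + 12 = 36)
g = 9 (g = (-5 + 2)**2 = (-3)**2 = 9)
h(I, u) = 0 (h(I, u) = u - u = 0)
121 - 126/(h(k(5, -1), -6) + a(g, -7)) = 121 - 126/(0 - 7) = 121 - 126/(-7) = 121 - 126*(-1/7) = 121 + 18 = 139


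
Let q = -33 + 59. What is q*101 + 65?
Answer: 2691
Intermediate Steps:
q = 26
q*101 + 65 = 26*101 + 65 = 2626 + 65 = 2691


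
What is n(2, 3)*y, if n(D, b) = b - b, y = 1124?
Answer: 0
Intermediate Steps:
n(D, b) = 0
n(2, 3)*y = 0*1124 = 0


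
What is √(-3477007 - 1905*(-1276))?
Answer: I*√1046227 ≈ 1022.9*I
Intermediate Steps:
√(-3477007 - 1905*(-1276)) = √(-3477007 + 2430780) = √(-1046227) = I*√1046227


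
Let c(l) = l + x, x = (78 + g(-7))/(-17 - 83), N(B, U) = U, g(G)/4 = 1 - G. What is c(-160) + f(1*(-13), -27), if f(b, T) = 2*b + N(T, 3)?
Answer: -1841/10 ≈ -184.10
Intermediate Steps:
g(G) = 4 - 4*G (g(G) = 4*(1 - G) = 4 - 4*G)
f(b, T) = 3 + 2*b (f(b, T) = 2*b + 3 = 3 + 2*b)
x = -11/10 (x = (78 + (4 - 4*(-7)))/(-17 - 83) = (78 + (4 + 28))/(-100) = (78 + 32)*(-1/100) = 110*(-1/100) = -11/10 ≈ -1.1000)
c(l) = -11/10 + l (c(l) = l - 11/10 = -11/10 + l)
c(-160) + f(1*(-13), -27) = (-11/10 - 160) + (3 + 2*(1*(-13))) = -1611/10 + (3 + 2*(-13)) = -1611/10 + (3 - 26) = -1611/10 - 23 = -1841/10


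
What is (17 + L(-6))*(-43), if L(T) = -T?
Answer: -989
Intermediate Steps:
(17 + L(-6))*(-43) = (17 - 1*(-6))*(-43) = (17 + 6)*(-43) = 23*(-43) = -989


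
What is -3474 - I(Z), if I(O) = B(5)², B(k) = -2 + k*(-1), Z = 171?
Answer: -3523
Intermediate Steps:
B(k) = -2 - k
I(O) = 49 (I(O) = (-2 - 1*5)² = (-2 - 5)² = (-7)² = 49)
-3474 - I(Z) = -3474 - 1*49 = -3474 - 49 = -3523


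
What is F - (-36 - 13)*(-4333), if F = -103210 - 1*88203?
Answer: -403730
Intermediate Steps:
F = -191413 (F = -103210 - 88203 = -191413)
F - (-36 - 13)*(-4333) = -191413 - (-36 - 13)*(-4333) = -191413 - (-49)*(-4333) = -191413 - 1*212317 = -191413 - 212317 = -403730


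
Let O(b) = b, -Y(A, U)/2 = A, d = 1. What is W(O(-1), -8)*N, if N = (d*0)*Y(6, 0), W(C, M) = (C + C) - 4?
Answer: 0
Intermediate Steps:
Y(A, U) = -2*A
W(C, M) = -4 + 2*C (W(C, M) = 2*C - 4 = -4 + 2*C)
N = 0 (N = (1*0)*(-2*6) = 0*(-12) = 0)
W(O(-1), -8)*N = (-4 + 2*(-1))*0 = (-4 - 2)*0 = -6*0 = 0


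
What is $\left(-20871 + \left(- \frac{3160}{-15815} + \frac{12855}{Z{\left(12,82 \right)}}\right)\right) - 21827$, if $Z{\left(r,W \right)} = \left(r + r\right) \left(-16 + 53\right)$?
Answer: $- \frac{39962176577}{936248} \approx -42683.0$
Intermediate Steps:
$Z{\left(r,W \right)} = 74 r$ ($Z{\left(r,W \right)} = 2 r 37 = 74 r$)
$\left(-20871 + \left(- \frac{3160}{-15815} + \frac{12855}{Z{\left(12,82 \right)}}\right)\right) - 21827 = \left(-20871 + \left(- \frac{3160}{-15815} + \frac{12855}{74 \cdot 12}\right)\right) - 21827 = \left(-20871 - \left(- \frac{632}{3163} - \frac{12855}{888}\right)\right) - 21827 = \left(-20871 + \left(\frac{632}{3163} + 12855 \cdot \frac{1}{888}\right)\right) - 21827 = \left(-20871 + \left(\frac{632}{3163} + \frac{4285}{296}\right)\right) - 21827 = \left(-20871 + \frac{13740527}{936248}\right) - 21827 = - \frac{19526691481}{936248} - 21827 = - \frac{39962176577}{936248}$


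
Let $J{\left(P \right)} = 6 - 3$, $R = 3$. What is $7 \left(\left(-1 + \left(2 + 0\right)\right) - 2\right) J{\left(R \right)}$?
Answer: $-21$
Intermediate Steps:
$J{\left(P \right)} = 3$
$7 \left(\left(-1 + \left(2 + 0\right)\right) - 2\right) J{\left(R \right)} = 7 \left(\left(-1 + \left(2 + 0\right)\right) - 2\right) 3 = 7 \left(\left(-1 + 2\right) - 2\right) 3 = 7 \left(1 - 2\right) 3 = 7 \left(-1\right) 3 = \left(-7\right) 3 = -21$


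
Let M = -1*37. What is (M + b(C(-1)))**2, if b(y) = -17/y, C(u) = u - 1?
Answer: 3249/4 ≈ 812.25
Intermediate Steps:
C(u) = -1 + u
M = -37
(M + b(C(-1)))**2 = (-37 - 17/(-1 - 1))**2 = (-37 - 17/(-2))**2 = (-37 - 17*(-1/2))**2 = (-37 + 17/2)**2 = (-57/2)**2 = 3249/4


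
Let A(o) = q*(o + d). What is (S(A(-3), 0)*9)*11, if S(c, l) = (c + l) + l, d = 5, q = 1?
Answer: 198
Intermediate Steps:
A(o) = 5 + o (A(o) = 1*(o + 5) = 1*(5 + o) = 5 + o)
S(c, l) = c + 2*l
(S(A(-3), 0)*9)*11 = (((5 - 3) + 2*0)*9)*11 = ((2 + 0)*9)*11 = (2*9)*11 = 18*11 = 198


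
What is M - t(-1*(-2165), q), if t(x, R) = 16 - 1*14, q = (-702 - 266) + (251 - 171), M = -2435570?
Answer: -2435572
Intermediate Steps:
q = -888 (q = -968 + 80 = -888)
t(x, R) = 2 (t(x, R) = 16 - 14 = 2)
M - t(-1*(-2165), q) = -2435570 - 1*2 = -2435570 - 2 = -2435572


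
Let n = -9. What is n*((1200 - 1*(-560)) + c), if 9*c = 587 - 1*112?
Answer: -16315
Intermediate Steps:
c = 475/9 (c = (587 - 1*112)/9 = (587 - 112)/9 = (1/9)*475 = 475/9 ≈ 52.778)
n*((1200 - 1*(-560)) + c) = -9*((1200 - 1*(-560)) + 475/9) = -9*((1200 + 560) + 475/9) = -9*(1760 + 475/9) = -9*16315/9 = -16315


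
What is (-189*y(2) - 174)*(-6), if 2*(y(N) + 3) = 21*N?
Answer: 21456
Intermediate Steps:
y(N) = -3 + 21*N/2 (y(N) = -3 + (21*N)/2 = -3 + 21*N/2)
(-189*y(2) - 174)*(-6) = (-189*(-3 + (21/2)*2) - 174)*(-6) = (-189*(-3 + 21) - 174)*(-6) = (-189*18 - 174)*(-6) = (-3402 - 174)*(-6) = -3576*(-6) = 21456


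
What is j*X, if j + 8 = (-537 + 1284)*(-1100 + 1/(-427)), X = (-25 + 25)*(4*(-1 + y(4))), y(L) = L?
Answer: 0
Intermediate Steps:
X = 0 (X = (-25 + 25)*(4*(-1 + 4)) = 0*(4*3) = 0*12 = 0)
j = -350870063/427 (j = -8 + (-537 + 1284)*(-1100 + 1/(-427)) = -8 + 747*(-1100 - 1/427) = -8 + 747*(-469701/427) = -8 - 350866647/427 = -350870063/427 ≈ -8.2171e+5)
j*X = -350870063/427*0 = 0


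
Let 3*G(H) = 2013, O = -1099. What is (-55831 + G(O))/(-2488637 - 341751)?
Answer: 13790/707597 ≈ 0.019488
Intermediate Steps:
G(H) = 671 (G(H) = (⅓)*2013 = 671)
(-55831 + G(O))/(-2488637 - 341751) = (-55831 + 671)/(-2488637 - 341751) = -55160/(-2830388) = -55160*(-1/2830388) = 13790/707597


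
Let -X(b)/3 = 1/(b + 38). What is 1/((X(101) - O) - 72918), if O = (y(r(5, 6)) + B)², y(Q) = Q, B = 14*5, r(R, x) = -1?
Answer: -139/10797384 ≈ -1.2873e-5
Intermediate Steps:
B = 70
X(b) = -3/(38 + b) (X(b) = -3/(b + 38) = -3/(38 + b))
O = 4761 (O = (-1 + 70)² = 69² = 4761)
1/((X(101) - O) - 72918) = 1/((-3/(38 + 101) - 1*4761) - 72918) = 1/((-3/139 - 4761) - 72918) = 1/(-661782/139 - 72918) = 1/(-10797384/139) = -139/10797384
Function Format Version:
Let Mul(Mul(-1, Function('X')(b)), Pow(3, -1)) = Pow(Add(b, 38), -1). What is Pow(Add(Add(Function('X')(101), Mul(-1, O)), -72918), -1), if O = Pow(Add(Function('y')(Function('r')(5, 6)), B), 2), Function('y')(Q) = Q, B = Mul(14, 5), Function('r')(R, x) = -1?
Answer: Rational(-139, 10797384) ≈ -1.2873e-5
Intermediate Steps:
B = 70
Function('X')(b) = Mul(-3, Pow(Add(38, b), -1)) (Function('X')(b) = Mul(-3, Pow(Add(b, 38), -1)) = Mul(-3, Pow(Add(38, b), -1)))
O = 4761 (O = Pow(Add(-1, 70), 2) = Pow(69, 2) = 4761)
Pow(Add(Add(Function('X')(101), Mul(-1, O)), -72918), -1) = Pow(Add(Add(Mul(-3, Pow(Add(38, 101), -1)), Mul(-1, 4761)), -72918), -1) = Pow(Add(Add(Mul(-3, Pow(139, -1)), -4761), -72918), -1) = Pow(Add(Add(Mul(-3, Rational(1, 139)), -4761), -72918), -1) = Pow(Add(Add(Rational(-3, 139), -4761), -72918), -1) = Pow(Add(Rational(-661782, 139), -72918), -1) = Pow(Rational(-10797384, 139), -1) = Rational(-139, 10797384)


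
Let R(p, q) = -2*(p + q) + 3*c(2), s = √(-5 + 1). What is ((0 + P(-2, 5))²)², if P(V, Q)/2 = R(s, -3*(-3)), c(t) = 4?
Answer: -30464 + 30720*I ≈ -30464.0 + 30720.0*I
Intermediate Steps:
s = 2*I (s = √(-4) = 2*I ≈ 2.0*I)
R(p, q) = 12 - 2*p - 2*q (R(p, q) = -2*(p + q) + 3*4 = (-2*p - 2*q) + 12 = 12 - 2*p - 2*q)
P(V, Q) = -12 - 8*I (P(V, Q) = 2*(12 - 4*I - (-6)*(-3)) = 2*(12 - 4*I - 2*9) = 2*(12 - 4*I - 18) = 2*(-6 - 4*I) = -12 - 8*I)
((0 + P(-2, 5))²)² = ((0 + (-12 - 8*I))²)² = ((-12 - 8*I)²)² = (-12 - 8*I)⁴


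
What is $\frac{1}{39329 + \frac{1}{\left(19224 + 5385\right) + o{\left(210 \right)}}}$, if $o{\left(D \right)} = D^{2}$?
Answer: $\frac{68709}{2702256262} \approx 2.5427 \cdot 10^{-5}$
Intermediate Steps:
$\frac{1}{39329 + \frac{1}{\left(19224 + 5385\right) + o{\left(210 \right)}}} = \frac{1}{39329 + \frac{1}{\left(19224 + 5385\right) + 210^{2}}} = \frac{1}{39329 + \frac{1}{24609 + 44100}} = \frac{1}{39329 + \frac{1}{68709}} = \frac{1}{\frac{2702256262}{68709}} = \frac{68709}{2702256262}$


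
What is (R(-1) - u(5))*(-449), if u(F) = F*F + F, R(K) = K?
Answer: 13919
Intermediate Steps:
u(F) = F + F**2 (u(F) = F**2 + F = F + F**2)
(R(-1) - u(5))*(-449) = (-1 - 5*(1 + 5))*(-449) = (-1 - 5*6)*(-449) = (-1 - 1*30)*(-449) = (-1 - 30)*(-449) = -31*(-449) = 13919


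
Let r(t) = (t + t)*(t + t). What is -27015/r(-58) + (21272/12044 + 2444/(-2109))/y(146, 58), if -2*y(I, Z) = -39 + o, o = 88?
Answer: -8509774282801/4186965609456 ≈ -2.0324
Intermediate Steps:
r(t) = 4*t² (r(t) = (2*t)*(2*t) = 4*t²)
y(I, Z) = -49/2 (y(I, Z) = -(-39 + 88)/2 = -½*49 = -49/2)
-27015/r(-58) + (21272/12044 + 2444/(-2109))/y(146, 58) = -27015/(4*(-58)²) + (21272/12044 + 2444/(-2109))/(-49/2) = -27015/(4*3364) + (21272*(1/12044) + 2444*(-1/2109))*(-2/49) = -27015/13456 + (5318/3011 - 2444/2109)*(-2/49) = -27015*1/13456 + (3856778/6350199)*(-2/49) = -27015/13456 - 7713556/311159751 = -8509774282801/4186965609456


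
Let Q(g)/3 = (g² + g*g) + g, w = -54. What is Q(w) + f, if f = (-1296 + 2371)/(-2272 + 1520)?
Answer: 13034093/752 ≈ 17333.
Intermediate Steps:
f = -1075/752 (f = 1075/(-752) = 1075*(-1/752) = -1075/752 ≈ -1.4295)
Q(g) = 3*g + 6*g² (Q(g) = 3*((g² + g*g) + g) = 3*((g² + g²) + g) = 3*(2*g² + g) = 3*(g + 2*g²) = 3*g + 6*g²)
Q(w) + f = 3*(-54)*(1 + 2*(-54)) - 1075/752 = 3*(-54)*(1 - 108) - 1075/752 = 3*(-54)*(-107) - 1075/752 = 17334 - 1075/752 = 13034093/752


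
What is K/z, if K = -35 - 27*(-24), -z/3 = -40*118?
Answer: 613/14160 ≈ 0.043291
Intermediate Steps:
z = 14160 (z = -(-120)*118 = -3*(-4720) = 14160)
K = 613 (K = -35 + 648 = 613)
K/z = 613/14160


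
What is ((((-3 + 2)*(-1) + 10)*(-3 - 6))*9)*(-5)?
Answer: 4455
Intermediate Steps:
((((-3 + 2)*(-1) + 10)*(-3 - 6))*9)*(-5) = (((-1*(-1) + 10)*(-9))*9)*(-5) = (((1 + 10)*(-9))*9)*(-5) = ((11*(-9))*9)*(-5) = -99*9*(-5) = -891*(-5) = 4455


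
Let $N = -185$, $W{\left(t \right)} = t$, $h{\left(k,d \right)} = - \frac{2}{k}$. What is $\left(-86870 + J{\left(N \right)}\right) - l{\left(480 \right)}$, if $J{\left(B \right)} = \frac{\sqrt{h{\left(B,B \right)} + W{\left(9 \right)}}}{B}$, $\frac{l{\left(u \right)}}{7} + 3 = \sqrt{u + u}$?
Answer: $-86849 - 56 \sqrt{15} - \frac{\sqrt{308395}}{34225} \approx -87066.0$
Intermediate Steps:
$l{\left(u \right)} = -21 + 7 \sqrt{2} \sqrt{u}$ ($l{\left(u \right)} = -21 + 7 \sqrt{u + u} = -21 + 7 \sqrt{2 u} = -21 + 7 \sqrt{2} \sqrt{u}$)
$J{\left(B \right)} = \frac{\sqrt{9 - \frac{2}{B}}}{B}$ ($J{\left(B \right)} = \frac{\sqrt{- \frac{2}{B} + 9}}{B} = \frac{\sqrt{9 - \frac{2}{B}}}{B}$)
$\left(-86870 + J{\left(N \right)}\right) - l{\left(480 \right)} = \left(-86870 + \frac{\sqrt{9 - \frac{2}{-185}}}{-185}\right) - \left(-21 + 7 \sqrt{2} \sqrt{480}\right) = \left(-86870 - \frac{\sqrt{9 - - \frac{2}{185}}}{185}\right) - \left(-21 + 7 \sqrt{2} \cdot 4 \sqrt{30}\right) = \left(-86870 - \frac{\sqrt{9 + \frac{2}{185}}}{185}\right) - \left(-21 + 56 \sqrt{15}\right) = \left(-86870 - \frac{\sqrt{\frac{1667}{185}}}{185}\right) + \left(21 - 56 \sqrt{15}\right) = \left(-86870 - \frac{\frac{1}{185} \sqrt{308395}}{185}\right) + \left(21 - 56 \sqrt{15}\right) = \left(-86870 - \frac{\sqrt{308395}}{34225}\right) + \left(21 - 56 \sqrt{15}\right) = -86849 - 56 \sqrt{15} - \frac{\sqrt{308395}}{34225}$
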